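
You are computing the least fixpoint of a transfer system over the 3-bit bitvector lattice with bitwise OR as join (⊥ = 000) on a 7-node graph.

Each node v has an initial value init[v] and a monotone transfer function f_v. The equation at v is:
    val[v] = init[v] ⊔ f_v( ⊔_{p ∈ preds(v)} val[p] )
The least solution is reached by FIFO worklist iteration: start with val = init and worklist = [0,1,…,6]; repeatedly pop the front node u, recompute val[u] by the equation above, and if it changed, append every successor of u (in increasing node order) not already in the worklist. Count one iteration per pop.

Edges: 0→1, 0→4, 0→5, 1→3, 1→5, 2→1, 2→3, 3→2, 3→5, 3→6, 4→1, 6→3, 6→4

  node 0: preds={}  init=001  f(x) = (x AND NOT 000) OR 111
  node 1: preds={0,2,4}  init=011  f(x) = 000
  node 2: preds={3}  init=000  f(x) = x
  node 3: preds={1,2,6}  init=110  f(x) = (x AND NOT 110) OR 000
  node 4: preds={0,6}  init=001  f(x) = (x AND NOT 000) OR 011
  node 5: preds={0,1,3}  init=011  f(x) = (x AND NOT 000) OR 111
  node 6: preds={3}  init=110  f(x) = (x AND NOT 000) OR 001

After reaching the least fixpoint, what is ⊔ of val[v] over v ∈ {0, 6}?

111

Trace (12 dequeues):
  [1] u=0 | in 000 | out 111 | prev 001 | push {}
  [2] u=1 | in 111 | out 011 | ==
  [3] u=2 | in 110 | out 110 | prev 000 | push {1}
  [4] u=3 | in 111 | out 111 | prev 110 | push {2}
  [5] u=4 | in 111 | out 111 | prev 001 | push {}
  [6] u=5 | in 111 | out 111 | prev 011 | push {}
  [7] u=6 | in 111 | out 111 | prev 110 | push {3,4}
  [8] u=1 | in 111 | out 011 | ==
  [9] u=2 | in 111 | out 111 | prev 110 | push {1}
  [10] u=3 | in 111 | out 111 | ==
  [11] u=4 | in 111 | out 111 | ==
  [12] u=1 | in 111 | out 011 | ==

Converged values:
  [0] 111
  [1] 011
  [2] 111
  [3] 111
  [4] 111
  [5] 111
  [6] 111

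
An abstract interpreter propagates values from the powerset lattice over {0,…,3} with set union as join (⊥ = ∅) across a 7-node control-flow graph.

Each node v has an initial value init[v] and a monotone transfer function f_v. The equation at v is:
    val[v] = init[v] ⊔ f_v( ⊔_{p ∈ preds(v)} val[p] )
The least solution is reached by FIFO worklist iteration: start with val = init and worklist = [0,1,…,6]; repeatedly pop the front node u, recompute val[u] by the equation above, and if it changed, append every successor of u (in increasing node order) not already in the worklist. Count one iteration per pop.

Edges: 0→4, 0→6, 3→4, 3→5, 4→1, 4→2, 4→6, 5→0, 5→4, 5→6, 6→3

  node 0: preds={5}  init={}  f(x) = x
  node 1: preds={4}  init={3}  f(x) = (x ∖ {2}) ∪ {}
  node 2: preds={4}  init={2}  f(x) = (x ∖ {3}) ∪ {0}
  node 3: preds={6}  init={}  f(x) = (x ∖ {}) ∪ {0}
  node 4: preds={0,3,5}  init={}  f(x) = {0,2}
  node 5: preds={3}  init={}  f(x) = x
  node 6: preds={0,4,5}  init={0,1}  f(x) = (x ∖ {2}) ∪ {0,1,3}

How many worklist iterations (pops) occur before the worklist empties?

Iteration log — 18 steps:
  step 1. node 0  ⊔preds={}  new={}  stable
  step 2. node 1  ⊔preds={}  new={3}  stable
  step 3. node 2  ⊔preds={}  new={0,2}  old={2}  +wl: 
  step 4. node 3  ⊔preds={0,1}  new={0,1}  old={}  +wl: 
  step 5. node 4  ⊔preds={0,1}  new={0,2}  old={}  +wl: 1,2
  step 6. node 5  ⊔preds={0,1}  new={0,1}  old={}  +wl: 0,4
  step 7. node 6  ⊔preds={0,1,2}  new={0,1,3}  old={0,1}  +wl: 3
  step 8. node 1  ⊔preds={0,2}  new={0,3}  old={3}  +wl: 
  step 9. node 2  ⊔preds={0,2}  new={0,2}  stable
  step 10. node 0  ⊔preds={0,1}  new={0,1}  old={}  +wl: 6
  step 11. node 4  ⊔preds={0,1}  new={0,2}  stable
  step 12. node 3  ⊔preds={0,1,3}  new={0,1,3}  old={0,1}  +wl: 4,5
  step 13. node 6  ⊔preds={0,1,2}  new={0,1,3}  stable
  step 14. node 4  ⊔preds={0,1,3}  new={0,2}  stable
  step 15. node 5  ⊔preds={0,1,3}  new={0,1,3}  old={0,1}  +wl: 0,4,6
  step 16. node 0  ⊔preds={0,1,3}  new={0,1,3}  old={0,1}  +wl: 
  step 17. node 4  ⊔preds={0,1,3}  new={0,2}  stable
  step 18. node 6  ⊔preds={0,1,2,3}  new={0,1,3}  stable

Least fixpoint reached:
  node 0: {0,1,3}
  node 1: {0,3}
  node 2: {0,2}
  node 3: {0,1,3}
  node 4: {0,2}
  node 5: {0,1,3}
  node 6: {0,1,3}

18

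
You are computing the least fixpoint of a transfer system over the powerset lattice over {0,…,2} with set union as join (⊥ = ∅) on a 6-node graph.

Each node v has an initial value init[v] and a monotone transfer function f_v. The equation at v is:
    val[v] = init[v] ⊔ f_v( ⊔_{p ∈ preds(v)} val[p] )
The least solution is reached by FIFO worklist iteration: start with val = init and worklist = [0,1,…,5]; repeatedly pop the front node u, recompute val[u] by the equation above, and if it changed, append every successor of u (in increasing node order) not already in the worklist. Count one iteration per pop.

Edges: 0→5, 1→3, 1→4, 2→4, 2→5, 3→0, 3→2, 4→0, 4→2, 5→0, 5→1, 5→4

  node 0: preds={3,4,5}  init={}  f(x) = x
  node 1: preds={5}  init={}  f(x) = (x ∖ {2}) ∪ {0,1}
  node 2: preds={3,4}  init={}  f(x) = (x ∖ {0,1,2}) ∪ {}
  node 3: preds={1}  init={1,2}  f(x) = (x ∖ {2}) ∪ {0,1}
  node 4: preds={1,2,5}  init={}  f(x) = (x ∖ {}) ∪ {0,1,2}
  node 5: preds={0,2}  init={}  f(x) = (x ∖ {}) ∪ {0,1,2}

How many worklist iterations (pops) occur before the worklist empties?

Iteration log — 11 steps:
  step 1. node 0  ⊔preds={1,2}  new={1,2}  old={}  +wl: 
  step 2. node 1  ⊔preds={}  new={0,1}  old={}  +wl: 
  step 3. node 2  ⊔preds={1,2}  new={}  stable
  step 4. node 3  ⊔preds={0,1}  new={0,1,2}  old={1,2}  +wl: 0,2
  step 5. node 4  ⊔preds={0,1}  new={0,1,2}  old={}  +wl: 
  step 6. node 5  ⊔preds={1,2}  new={0,1,2}  old={}  +wl: 1,4
  step 7. node 0  ⊔preds={0,1,2}  new={0,1,2}  old={1,2}  +wl: 5
  step 8. node 2  ⊔preds={0,1,2}  new={}  stable
  step 9. node 1  ⊔preds={0,1,2}  new={0,1}  stable
  step 10. node 4  ⊔preds={0,1,2}  new={0,1,2}  stable
  step 11. node 5  ⊔preds={0,1,2}  new={0,1,2}  stable

Least fixpoint reached:
  node 0: {0,1,2}
  node 1: {0,1}
  node 2: {}
  node 3: {0,1,2}
  node 4: {0,1,2}
  node 5: {0,1,2}

11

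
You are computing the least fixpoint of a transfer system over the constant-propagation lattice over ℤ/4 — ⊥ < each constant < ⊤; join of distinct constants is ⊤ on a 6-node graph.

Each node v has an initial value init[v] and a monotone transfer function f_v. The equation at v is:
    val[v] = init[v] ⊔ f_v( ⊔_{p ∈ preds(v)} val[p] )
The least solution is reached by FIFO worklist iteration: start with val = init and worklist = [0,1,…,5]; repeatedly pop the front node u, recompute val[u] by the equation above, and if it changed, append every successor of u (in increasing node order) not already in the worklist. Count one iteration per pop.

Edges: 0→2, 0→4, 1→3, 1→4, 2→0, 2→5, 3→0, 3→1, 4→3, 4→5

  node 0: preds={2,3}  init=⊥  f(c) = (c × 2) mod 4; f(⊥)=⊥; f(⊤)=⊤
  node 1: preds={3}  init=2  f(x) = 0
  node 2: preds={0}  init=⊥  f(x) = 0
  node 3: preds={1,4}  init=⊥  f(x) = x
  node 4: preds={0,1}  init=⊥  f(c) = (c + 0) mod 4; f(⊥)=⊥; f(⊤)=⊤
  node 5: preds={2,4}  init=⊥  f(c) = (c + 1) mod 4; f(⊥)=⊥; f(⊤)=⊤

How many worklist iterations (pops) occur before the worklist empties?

11

Worklist (11 pops):
  #1 pop 0: in=⊥ → ⊥ (no change)
  #2 pop 1: in=⊥ → ⊤ (was 2); enqueue []
  #3 pop 2: in=⊥ → 0 (was ⊥); enqueue [0]
  #4 pop 3: in=⊤ → ⊤ (was ⊥); enqueue [1]
  #5 pop 4: in=⊤ → ⊤ (was ⊥); enqueue [3]
  #6 pop 5: in=⊤ → ⊤ (was ⊥); enqueue []
  #7 pop 0: in=⊤ → ⊤ (was ⊥); enqueue [2,4]
  #8 pop 1: in=⊤ → ⊤ (no change)
  #9 pop 3: in=⊤ → ⊤ (no change)
  #10 pop 2: in=⊤ → 0 (no change)
  #11 pop 4: in=⊤ → ⊤ (no change)

Fixpoint:
  val[0] = ⊤
  val[1] = ⊤
  val[2] = 0
  val[3] = ⊤
  val[4] = ⊤
  val[5] = ⊤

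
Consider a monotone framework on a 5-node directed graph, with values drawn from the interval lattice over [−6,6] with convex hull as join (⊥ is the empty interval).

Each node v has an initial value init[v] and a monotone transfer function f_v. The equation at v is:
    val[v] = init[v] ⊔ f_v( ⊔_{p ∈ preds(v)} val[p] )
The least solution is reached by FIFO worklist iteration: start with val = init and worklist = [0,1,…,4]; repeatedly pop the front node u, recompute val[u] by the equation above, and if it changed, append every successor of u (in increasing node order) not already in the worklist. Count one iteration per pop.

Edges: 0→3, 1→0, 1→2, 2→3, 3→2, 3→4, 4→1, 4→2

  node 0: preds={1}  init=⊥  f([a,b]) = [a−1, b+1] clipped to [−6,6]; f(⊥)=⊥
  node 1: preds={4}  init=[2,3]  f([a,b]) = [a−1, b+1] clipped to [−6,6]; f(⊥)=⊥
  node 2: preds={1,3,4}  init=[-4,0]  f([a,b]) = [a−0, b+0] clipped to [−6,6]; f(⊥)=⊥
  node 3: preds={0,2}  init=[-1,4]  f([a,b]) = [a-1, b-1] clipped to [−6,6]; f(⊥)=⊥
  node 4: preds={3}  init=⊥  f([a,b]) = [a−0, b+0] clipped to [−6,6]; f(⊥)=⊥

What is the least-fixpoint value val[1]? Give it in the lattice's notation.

[-6,6]

Iteration log — 19 steps:
  step 1. node 0  ⊔preds=[2,3]  new=[1,4]  old=⊥  +wl: 
  step 2. node 1  ⊔preds=⊥  new=[2,3]  stable
  step 3. node 2  ⊔preds=[-1,4]  new=[-4,4]  old=[-4,0]  +wl: 
  step 4. node 3  ⊔preds=[-4,4]  new=[-5,4]  old=[-1,4]  +wl: 2
  step 5. node 4  ⊔preds=[-5,4]  new=[-5,4]  old=⊥  +wl: 1
  step 6. node 2  ⊔preds=[-5,4]  new=[-5,4]  old=[-4,4]  +wl: 3
  step 7. node 1  ⊔preds=[-5,4]  new=[-6,5]  old=[2,3]  +wl: 0,2
  step 8. node 3  ⊔preds=[-5,4]  new=[-6,4]  old=[-5,4]  +wl: 4
  step 9. node 0  ⊔preds=[-6,5]  new=[-6,6]  old=[1,4]  +wl: 3
  step 10. node 2  ⊔preds=[-6,5]  new=[-6,5]  old=[-5,4]  +wl: 
  step 11. node 4  ⊔preds=[-6,4]  new=[-6,4]  old=[-5,4]  +wl: 1,2
  step 12. node 3  ⊔preds=[-6,6]  new=[-6,5]  old=[-6,4]  +wl: 4
  step 13. node 1  ⊔preds=[-6,4]  new=[-6,5]  stable
  step 14. node 2  ⊔preds=[-6,5]  new=[-6,5]  stable
  step 15. node 4  ⊔preds=[-6,5]  new=[-6,5]  old=[-6,4]  +wl: 1,2
  step 16. node 1  ⊔preds=[-6,5]  new=[-6,6]  old=[-6,5]  +wl: 0
  step 17. node 2  ⊔preds=[-6,6]  new=[-6,6]  old=[-6,5]  +wl: 3
  step 18. node 0  ⊔preds=[-6,6]  new=[-6,6]  stable
  step 19. node 3  ⊔preds=[-6,6]  new=[-6,5]  stable

Least fixpoint reached:
  node 0: [-6,6]
  node 1: [-6,6]
  node 2: [-6,6]
  node 3: [-6,5]
  node 4: [-6,5]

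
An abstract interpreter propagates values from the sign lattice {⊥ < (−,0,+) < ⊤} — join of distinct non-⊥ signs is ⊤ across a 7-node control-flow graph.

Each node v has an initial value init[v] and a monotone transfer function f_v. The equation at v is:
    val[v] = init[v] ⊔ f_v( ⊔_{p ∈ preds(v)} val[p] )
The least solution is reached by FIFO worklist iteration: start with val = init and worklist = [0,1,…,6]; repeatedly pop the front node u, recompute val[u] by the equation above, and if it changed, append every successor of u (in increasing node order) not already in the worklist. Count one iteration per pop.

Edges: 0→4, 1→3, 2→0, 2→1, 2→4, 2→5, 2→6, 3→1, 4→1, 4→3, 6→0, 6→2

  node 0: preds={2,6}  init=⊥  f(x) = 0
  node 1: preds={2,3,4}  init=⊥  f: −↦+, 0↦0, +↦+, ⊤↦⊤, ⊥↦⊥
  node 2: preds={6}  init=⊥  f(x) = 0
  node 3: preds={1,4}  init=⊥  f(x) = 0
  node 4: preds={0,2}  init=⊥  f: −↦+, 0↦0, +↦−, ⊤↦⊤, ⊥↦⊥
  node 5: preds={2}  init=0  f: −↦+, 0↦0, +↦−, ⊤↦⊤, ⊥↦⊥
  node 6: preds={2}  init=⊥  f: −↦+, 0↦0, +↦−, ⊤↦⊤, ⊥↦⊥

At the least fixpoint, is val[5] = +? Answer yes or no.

no

Trace (11 dequeues):
  [1] u=0 | in ⊥ | out 0 | prev ⊥ | push {}
  [2] u=1 | in ⊥ | out ⊥ | ==
  [3] u=2 | in ⊥ | out 0 | prev ⊥ | push {0,1}
  [4] u=3 | in ⊥ | out 0 | prev ⊥ | push {}
  [5] u=4 | in 0 | out 0 | prev ⊥ | push {3}
  [6] u=5 | in 0 | out 0 | ==
  [7] u=6 | in 0 | out 0 | prev ⊥ | push {2}
  [8] u=0 | in 0 | out 0 | ==
  [9] u=1 | in 0 | out 0 | prev ⊥ | push {}
  [10] u=3 | in 0 | out 0 | ==
  [11] u=2 | in 0 | out 0 | ==

Converged values:
  [0] 0
  [1] 0
  [2] 0
  [3] 0
  [4] 0
  [5] 0
  [6] 0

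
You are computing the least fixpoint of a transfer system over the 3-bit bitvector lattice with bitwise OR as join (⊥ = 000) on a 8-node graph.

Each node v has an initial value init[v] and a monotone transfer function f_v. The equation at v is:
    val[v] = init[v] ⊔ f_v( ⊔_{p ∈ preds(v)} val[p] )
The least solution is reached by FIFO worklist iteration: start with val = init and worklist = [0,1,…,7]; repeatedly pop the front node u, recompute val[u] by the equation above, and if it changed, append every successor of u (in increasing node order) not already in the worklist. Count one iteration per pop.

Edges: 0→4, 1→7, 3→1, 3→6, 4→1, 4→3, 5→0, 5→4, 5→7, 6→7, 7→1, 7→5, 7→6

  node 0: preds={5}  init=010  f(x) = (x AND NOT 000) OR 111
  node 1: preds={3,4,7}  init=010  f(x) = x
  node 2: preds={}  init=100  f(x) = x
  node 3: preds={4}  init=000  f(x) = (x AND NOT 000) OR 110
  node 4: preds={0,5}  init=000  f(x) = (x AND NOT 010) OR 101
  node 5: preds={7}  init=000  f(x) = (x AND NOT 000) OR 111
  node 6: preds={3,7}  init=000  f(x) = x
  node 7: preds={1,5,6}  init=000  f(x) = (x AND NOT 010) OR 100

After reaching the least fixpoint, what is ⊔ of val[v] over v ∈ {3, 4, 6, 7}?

Trace (16 dequeues):
  [1] u=0 | in 000 | out 111 | prev 010 | push {}
  [2] u=1 | in 000 | out 010 | ==
  [3] u=2 | in 000 | out 100 | ==
  [4] u=3 | in 000 | out 110 | prev 000 | push {1}
  [5] u=4 | in 111 | out 101 | prev 000 | push {3}
  [6] u=5 | in 000 | out 111 | prev 000 | push {0,4}
  [7] u=6 | in 110 | out 110 | prev 000 | push {}
  [8] u=7 | in 111 | out 101 | prev 000 | push {5,6}
  [9] u=1 | in 111 | out 111 | prev 010 | push {7}
  [10] u=3 | in 101 | out 111 | prev 110 | push {1}
  [11] u=0 | in 111 | out 111 | ==
  [12] u=4 | in 111 | out 101 | ==
  [13] u=5 | in 101 | out 111 | ==
  [14] u=6 | in 111 | out 111 | prev 110 | push {}
  [15] u=7 | in 111 | out 101 | ==
  [16] u=1 | in 111 | out 111 | ==

Converged values:
  [0] 111
  [1] 111
  [2] 100
  [3] 111
  [4] 101
  [5] 111
  [6] 111
  [7] 101

111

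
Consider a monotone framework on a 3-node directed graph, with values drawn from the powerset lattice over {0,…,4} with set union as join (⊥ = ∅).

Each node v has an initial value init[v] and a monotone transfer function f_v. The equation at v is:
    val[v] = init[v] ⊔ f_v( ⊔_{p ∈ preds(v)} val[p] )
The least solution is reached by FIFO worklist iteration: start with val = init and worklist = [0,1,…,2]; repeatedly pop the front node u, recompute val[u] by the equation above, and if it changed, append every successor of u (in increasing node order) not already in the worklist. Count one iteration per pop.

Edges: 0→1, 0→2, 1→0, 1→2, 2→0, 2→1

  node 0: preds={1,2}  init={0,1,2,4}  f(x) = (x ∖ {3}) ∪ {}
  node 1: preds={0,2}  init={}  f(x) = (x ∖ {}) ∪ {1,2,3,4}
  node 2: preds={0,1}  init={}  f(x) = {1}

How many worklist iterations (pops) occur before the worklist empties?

5

Trace (5 dequeues):
  [1] u=0 | in {} | out {0,1,2,4} | ==
  [2] u=1 | in {0,1,2,4} | out {0,1,2,3,4} | prev {} | push {0}
  [3] u=2 | in {0,1,2,3,4} | out {1} | prev {} | push {1}
  [4] u=0 | in {0,1,2,3,4} | out {0,1,2,4} | ==
  [5] u=1 | in {0,1,2,4} | out {0,1,2,3,4} | ==

Converged values:
  [0] {0,1,2,4}
  [1] {0,1,2,3,4}
  [2] {1}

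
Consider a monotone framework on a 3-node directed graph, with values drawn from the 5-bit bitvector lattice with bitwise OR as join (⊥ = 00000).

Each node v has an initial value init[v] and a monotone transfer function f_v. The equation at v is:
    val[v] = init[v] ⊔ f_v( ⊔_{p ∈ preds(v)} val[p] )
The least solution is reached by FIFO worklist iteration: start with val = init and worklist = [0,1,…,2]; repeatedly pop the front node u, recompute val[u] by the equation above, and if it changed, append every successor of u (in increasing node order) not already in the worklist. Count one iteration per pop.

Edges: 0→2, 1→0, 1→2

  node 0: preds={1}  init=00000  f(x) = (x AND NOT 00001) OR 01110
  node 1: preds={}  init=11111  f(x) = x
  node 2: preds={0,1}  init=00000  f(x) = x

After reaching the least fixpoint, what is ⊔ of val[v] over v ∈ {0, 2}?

Trace (3 dequeues):
  [1] u=0 | in 11111 | out 11110 | prev 00000 | push {}
  [2] u=1 | in 00000 | out 11111 | ==
  [3] u=2 | in 11111 | out 11111 | prev 00000 | push {}

Converged values:
  [0] 11110
  [1] 11111
  [2] 11111

11111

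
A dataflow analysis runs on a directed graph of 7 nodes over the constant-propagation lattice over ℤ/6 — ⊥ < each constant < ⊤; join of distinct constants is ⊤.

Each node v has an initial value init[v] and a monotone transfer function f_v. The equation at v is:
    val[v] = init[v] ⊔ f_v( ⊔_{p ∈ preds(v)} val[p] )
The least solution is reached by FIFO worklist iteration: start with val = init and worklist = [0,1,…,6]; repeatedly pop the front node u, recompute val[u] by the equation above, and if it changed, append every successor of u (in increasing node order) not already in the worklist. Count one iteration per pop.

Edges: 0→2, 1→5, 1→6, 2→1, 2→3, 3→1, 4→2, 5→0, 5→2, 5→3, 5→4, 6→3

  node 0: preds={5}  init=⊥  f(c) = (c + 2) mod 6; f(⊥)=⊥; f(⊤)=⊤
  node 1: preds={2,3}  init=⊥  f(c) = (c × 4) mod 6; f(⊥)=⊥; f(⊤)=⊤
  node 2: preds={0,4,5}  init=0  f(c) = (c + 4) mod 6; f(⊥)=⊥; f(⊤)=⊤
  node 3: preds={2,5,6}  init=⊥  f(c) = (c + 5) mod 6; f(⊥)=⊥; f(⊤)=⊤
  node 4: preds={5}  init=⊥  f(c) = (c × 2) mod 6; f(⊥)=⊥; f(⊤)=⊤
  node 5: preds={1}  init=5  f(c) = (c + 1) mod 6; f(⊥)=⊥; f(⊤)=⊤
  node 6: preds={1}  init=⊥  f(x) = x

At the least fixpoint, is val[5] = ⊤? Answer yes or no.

yes

Worklist (16 pops):
  #1 pop 0: in=5 → 1 (was ⊥); enqueue []
  #2 pop 1: in=0 → 0 (was ⊥); enqueue []
  #3 pop 2: in=⊤ → ⊤ (was 0); enqueue [1]
  #4 pop 3: in=⊤ → ⊤ (was ⊥); enqueue []
  #5 pop 4: in=5 → 4 (was ⊥); enqueue [2]
  #6 pop 5: in=0 → ⊤ (was 5); enqueue [0,3,4]
  #7 pop 6: in=0 → 0 (was ⊥); enqueue []
  #8 pop 1: in=⊤ → ⊤ (was 0); enqueue [5,6]
  #9 pop 2: in=⊤ → ⊤ (no change)
  #10 pop 0: in=⊤ → ⊤ (was 1); enqueue [2]
  #11 pop 3: in=⊤ → ⊤ (no change)
  #12 pop 4: in=⊤ → ⊤ (was 4); enqueue []
  #13 pop 5: in=⊤ → ⊤ (no change)
  #14 pop 6: in=⊤ → ⊤ (was 0); enqueue [3]
  #15 pop 2: in=⊤ → ⊤ (no change)
  #16 pop 3: in=⊤ → ⊤ (no change)

Fixpoint:
  val[0] = ⊤
  val[1] = ⊤
  val[2] = ⊤
  val[3] = ⊤
  val[4] = ⊤
  val[5] = ⊤
  val[6] = ⊤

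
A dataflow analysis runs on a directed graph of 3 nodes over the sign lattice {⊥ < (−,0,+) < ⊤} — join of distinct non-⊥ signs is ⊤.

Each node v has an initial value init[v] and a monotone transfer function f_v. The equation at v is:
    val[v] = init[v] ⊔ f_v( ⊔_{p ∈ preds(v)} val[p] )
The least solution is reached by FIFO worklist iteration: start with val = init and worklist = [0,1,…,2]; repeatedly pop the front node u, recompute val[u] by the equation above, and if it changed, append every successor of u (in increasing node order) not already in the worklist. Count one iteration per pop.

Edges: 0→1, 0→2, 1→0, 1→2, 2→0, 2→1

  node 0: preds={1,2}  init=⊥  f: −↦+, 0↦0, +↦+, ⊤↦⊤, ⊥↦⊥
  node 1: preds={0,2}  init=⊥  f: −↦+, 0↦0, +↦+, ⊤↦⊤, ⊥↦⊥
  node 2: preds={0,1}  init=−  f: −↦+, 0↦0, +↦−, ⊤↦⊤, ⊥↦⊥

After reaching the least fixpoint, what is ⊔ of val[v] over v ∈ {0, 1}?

⊤

Worklist (6 pops):
  #1 pop 0: in=− → + (was ⊥); enqueue []
  #2 pop 1: in=⊤ → ⊤ (was ⊥); enqueue [0]
  #3 pop 2: in=⊤ → ⊤ (was −); enqueue [1]
  #4 pop 0: in=⊤ → ⊤ (was +); enqueue [2]
  #5 pop 1: in=⊤ → ⊤ (no change)
  #6 pop 2: in=⊤ → ⊤ (no change)

Fixpoint:
  val[0] = ⊤
  val[1] = ⊤
  val[2] = ⊤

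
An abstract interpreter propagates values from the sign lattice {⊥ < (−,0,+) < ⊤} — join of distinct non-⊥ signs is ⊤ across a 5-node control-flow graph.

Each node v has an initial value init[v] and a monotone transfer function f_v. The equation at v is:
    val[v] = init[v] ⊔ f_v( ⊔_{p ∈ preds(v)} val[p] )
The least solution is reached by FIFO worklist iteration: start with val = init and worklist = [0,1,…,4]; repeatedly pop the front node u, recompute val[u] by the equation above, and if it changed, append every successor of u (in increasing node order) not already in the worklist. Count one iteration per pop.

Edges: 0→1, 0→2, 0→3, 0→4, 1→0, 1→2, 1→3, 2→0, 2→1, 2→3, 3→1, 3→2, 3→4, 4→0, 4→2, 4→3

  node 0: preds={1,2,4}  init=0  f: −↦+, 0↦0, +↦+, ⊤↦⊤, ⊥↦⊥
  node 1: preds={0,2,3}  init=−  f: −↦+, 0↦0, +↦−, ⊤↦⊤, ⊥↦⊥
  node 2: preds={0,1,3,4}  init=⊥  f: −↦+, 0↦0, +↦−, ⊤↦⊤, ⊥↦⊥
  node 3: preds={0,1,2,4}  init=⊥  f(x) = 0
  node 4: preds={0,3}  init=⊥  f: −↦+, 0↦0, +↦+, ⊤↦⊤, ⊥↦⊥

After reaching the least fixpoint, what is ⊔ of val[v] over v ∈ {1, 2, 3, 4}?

⊤

Iteration log — 9 steps:
  step 1. node 0  ⊔preds=−  new=⊤  old=0  +wl: 
  step 2. node 1  ⊔preds=⊤  new=⊤  old=−  +wl: 0
  step 3. node 2  ⊔preds=⊤  new=⊤  old=⊥  +wl: 1
  step 4. node 3  ⊔preds=⊤  new=0  old=⊥  +wl: 2
  step 5. node 4  ⊔preds=⊤  new=⊤  old=⊥  +wl: 3
  step 6. node 0  ⊔preds=⊤  new=⊤  stable
  step 7. node 1  ⊔preds=⊤  new=⊤  stable
  step 8. node 2  ⊔preds=⊤  new=⊤  stable
  step 9. node 3  ⊔preds=⊤  new=0  stable

Least fixpoint reached:
  node 0: ⊤
  node 1: ⊤
  node 2: ⊤
  node 3: 0
  node 4: ⊤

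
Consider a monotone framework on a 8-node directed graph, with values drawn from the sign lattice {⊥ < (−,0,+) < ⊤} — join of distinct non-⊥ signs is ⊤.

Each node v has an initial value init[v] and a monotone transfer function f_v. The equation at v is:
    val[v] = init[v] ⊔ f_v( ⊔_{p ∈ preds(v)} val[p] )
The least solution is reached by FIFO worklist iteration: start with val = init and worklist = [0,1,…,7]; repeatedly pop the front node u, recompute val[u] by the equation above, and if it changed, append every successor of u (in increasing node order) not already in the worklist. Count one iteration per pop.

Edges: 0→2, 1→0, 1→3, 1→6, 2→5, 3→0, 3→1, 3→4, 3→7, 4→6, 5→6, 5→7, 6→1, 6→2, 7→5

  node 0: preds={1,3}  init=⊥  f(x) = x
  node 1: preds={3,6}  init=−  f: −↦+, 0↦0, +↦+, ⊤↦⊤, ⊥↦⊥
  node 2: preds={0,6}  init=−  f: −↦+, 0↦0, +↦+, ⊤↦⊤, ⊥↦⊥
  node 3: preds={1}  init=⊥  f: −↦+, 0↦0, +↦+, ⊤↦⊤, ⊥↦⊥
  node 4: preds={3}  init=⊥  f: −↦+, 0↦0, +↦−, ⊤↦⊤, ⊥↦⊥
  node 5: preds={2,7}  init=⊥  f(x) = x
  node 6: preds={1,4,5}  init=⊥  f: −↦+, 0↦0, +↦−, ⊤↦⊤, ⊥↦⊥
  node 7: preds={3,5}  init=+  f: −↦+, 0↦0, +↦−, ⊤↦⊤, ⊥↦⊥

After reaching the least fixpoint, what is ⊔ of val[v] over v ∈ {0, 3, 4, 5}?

⊤

Trace (20 dequeues):
  [1] u=0 | in − | out − | prev ⊥ | push {}
  [2] u=1 | in ⊥ | out − | ==
  [3] u=2 | in − | out ⊤ | prev − | push {}
  [4] u=3 | in − | out + | prev ⊥ | push {0,1}
  [5] u=4 | in + | out − | prev ⊥ | push {}
  [6] u=5 | in ⊤ | out ⊤ | prev ⊥ | push {}
  [7] u=6 | in ⊤ | out ⊤ | prev ⊥ | push {2}
  [8] u=7 | in ⊤ | out ⊤ | prev + | push {5}
  [9] u=0 | in ⊤ | out ⊤ | prev − | push {}
  [10] u=1 | in ⊤ | out ⊤ | prev − | push {0,3,6}
  [11] u=2 | in ⊤ | out ⊤ | ==
  [12] u=5 | in ⊤ | out ⊤ | ==
  [13] u=0 | in ⊤ | out ⊤ | ==
  [14] u=3 | in ⊤ | out ⊤ | prev + | push {0,1,4,7}
  [15] u=6 | in ⊤ | out ⊤ | ==
  [16] u=0 | in ⊤ | out ⊤ | ==
  [17] u=1 | in ⊤ | out ⊤ | ==
  [18] u=4 | in ⊤ | out ⊤ | prev − | push {6}
  [19] u=7 | in ⊤ | out ⊤ | ==
  [20] u=6 | in ⊤ | out ⊤ | ==

Converged values:
  [0] ⊤
  [1] ⊤
  [2] ⊤
  [3] ⊤
  [4] ⊤
  [5] ⊤
  [6] ⊤
  [7] ⊤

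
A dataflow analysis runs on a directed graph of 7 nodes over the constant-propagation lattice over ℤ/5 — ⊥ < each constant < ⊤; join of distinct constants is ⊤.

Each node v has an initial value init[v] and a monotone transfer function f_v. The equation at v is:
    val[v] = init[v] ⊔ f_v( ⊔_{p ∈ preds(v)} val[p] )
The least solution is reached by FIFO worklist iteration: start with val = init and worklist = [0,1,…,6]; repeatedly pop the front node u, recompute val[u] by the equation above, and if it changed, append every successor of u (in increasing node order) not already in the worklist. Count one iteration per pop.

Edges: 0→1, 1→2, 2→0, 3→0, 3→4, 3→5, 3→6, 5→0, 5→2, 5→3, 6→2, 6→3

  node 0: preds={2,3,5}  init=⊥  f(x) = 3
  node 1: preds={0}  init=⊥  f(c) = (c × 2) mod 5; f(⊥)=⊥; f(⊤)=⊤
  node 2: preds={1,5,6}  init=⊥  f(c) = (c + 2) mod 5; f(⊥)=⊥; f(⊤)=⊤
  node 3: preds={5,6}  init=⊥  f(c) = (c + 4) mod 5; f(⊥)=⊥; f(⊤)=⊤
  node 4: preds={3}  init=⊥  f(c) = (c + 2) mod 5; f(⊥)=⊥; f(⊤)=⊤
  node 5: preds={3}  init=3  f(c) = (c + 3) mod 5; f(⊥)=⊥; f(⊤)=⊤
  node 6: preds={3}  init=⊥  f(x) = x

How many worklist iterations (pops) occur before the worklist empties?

16

Iteration log — 16 steps:
  step 1. node 0  ⊔preds=3  new=3  old=⊥  +wl: 
  step 2. node 1  ⊔preds=3  new=1  old=⊥  +wl: 
  step 3. node 2  ⊔preds=⊤  new=⊤  old=⊥  +wl: 0
  step 4. node 3  ⊔preds=3  new=2  old=⊥  +wl: 
  step 5. node 4  ⊔preds=2  new=4  old=⊥  +wl: 
  step 6. node 5  ⊔preds=2  new=⊤  old=3  +wl: 2,3
  step 7. node 6  ⊔preds=2  new=2  old=⊥  +wl: 
  step 8. node 0  ⊔preds=⊤  new=3  stable
  step 9. node 2  ⊔preds=⊤  new=⊤  stable
  step 10. node 3  ⊔preds=⊤  new=⊤  old=2  +wl: 0,4,5,6
  step 11. node 0  ⊔preds=⊤  new=3  stable
  step 12. node 4  ⊔preds=⊤  new=⊤  old=4  +wl: 
  step 13. node 5  ⊔preds=⊤  new=⊤  stable
  step 14. node 6  ⊔preds=⊤  new=⊤  old=2  +wl: 2,3
  step 15. node 2  ⊔preds=⊤  new=⊤  stable
  step 16. node 3  ⊔preds=⊤  new=⊤  stable

Least fixpoint reached:
  node 0: 3
  node 1: 1
  node 2: ⊤
  node 3: ⊤
  node 4: ⊤
  node 5: ⊤
  node 6: ⊤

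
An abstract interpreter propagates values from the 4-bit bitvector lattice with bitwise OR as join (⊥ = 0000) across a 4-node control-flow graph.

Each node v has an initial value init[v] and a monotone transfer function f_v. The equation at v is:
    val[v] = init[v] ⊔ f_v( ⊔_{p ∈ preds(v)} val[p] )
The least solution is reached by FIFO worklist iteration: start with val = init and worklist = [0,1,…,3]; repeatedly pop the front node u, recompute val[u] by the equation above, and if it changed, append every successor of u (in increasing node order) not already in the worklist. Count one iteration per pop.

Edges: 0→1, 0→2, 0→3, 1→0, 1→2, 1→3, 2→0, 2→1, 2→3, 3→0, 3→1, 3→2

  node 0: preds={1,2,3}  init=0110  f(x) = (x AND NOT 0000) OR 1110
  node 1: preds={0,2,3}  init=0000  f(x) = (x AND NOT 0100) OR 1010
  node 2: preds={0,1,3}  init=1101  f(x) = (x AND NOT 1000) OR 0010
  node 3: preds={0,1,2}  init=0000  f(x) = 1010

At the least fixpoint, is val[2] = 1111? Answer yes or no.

yes

Trace (7 dequeues):
  [1] u=0 | in 1101 | out 1111 | prev 0110 | push {}
  [2] u=1 | in 1111 | out 1011 | prev 0000 | push {0}
  [3] u=2 | in 1111 | out 1111 | prev 1101 | push {1}
  [4] u=3 | in 1111 | out 1010 | prev 0000 | push {2}
  [5] u=0 | in 1111 | out 1111 | ==
  [6] u=1 | in 1111 | out 1011 | ==
  [7] u=2 | in 1111 | out 1111 | ==

Converged values:
  [0] 1111
  [1] 1011
  [2] 1111
  [3] 1010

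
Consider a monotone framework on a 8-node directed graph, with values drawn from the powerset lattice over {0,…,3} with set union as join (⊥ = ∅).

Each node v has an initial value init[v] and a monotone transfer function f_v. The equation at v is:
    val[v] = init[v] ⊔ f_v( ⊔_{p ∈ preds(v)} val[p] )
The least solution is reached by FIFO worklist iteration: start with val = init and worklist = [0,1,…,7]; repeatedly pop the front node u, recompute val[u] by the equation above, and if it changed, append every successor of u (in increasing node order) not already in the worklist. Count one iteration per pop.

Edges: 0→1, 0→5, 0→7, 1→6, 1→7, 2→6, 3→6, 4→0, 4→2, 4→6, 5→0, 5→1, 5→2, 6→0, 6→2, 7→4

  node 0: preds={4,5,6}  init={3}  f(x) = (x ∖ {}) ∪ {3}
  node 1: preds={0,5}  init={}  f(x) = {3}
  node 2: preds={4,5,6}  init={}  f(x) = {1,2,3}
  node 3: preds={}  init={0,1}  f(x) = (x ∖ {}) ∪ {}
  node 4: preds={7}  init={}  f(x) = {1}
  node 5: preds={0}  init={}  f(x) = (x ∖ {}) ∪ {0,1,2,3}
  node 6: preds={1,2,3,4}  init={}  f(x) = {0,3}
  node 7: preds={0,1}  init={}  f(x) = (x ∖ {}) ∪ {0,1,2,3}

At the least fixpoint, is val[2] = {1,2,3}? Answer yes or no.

yes

Worklist (14 pops):
  #1 pop 0: in={} → {3} (no change)
  #2 pop 1: in={3} → {3} (was {}); enqueue []
  #3 pop 2: in={} → {1,2,3} (was {}); enqueue []
  #4 pop 3: in={} → {0,1} (no change)
  #5 pop 4: in={} → {1} (was {}); enqueue [0,2]
  #6 pop 5: in={3} → {0,1,2,3} (was {}); enqueue [1]
  #7 pop 6: in={0,1,2,3} → {0,3} (was {}); enqueue []
  #8 pop 7: in={3} → {0,1,2,3} (was {}); enqueue [4]
  #9 pop 0: in={0,1,2,3} → {0,1,2,3} (was {3}); enqueue [5,7]
  #10 pop 2: in={0,1,2,3} → {1,2,3} (no change)
  #11 pop 1: in={0,1,2,3} → {3} (no change)
  #12 pop 4: in={0,1,2,3} → {1} (no change)
  #13 pop 5: in={0,1,2,3} → {0,1,2,3} (no change)
  #14 pop 7: in={0,1,2,3} → {0,1,2,3} (no change)

Fixpoint:
  val[0] = {0,1,2,3}
  val[1] = {3}
  val[2] = {1,2,3}
  val[3] = {0,1}
  val[4] = {1}
  val[5] = {0,1,2,3}
  val[6] = {0,3}
  val[7] = {0,1,2,3}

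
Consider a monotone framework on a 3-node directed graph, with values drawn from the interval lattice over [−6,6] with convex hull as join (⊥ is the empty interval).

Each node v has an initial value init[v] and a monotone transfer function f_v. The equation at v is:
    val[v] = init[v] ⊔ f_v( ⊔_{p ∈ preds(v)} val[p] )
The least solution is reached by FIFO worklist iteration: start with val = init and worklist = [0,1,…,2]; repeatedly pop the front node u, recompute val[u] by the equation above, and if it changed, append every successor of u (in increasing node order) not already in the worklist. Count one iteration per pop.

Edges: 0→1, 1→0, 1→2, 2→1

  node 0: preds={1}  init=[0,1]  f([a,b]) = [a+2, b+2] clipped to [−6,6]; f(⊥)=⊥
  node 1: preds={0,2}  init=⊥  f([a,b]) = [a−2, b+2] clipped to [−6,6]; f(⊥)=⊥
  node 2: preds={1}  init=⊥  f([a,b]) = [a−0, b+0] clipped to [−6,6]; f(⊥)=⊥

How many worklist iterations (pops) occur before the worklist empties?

11

Iteration log — 11 steps:
  step 1. node 0  ⊔preds=⊥  new=[0,1]  stable
  step 2. node 1  ⊔preds=[0,1]  new=[-2,3]  old=⊥  +wl: 0
  step 3. node 2  ⊔preds=[-2,3]  new=[-2,3]  old=⊥  +wl: 1
  step 4. node 0  ⊔preds=[-2,3]  new=[0,5]  old=[0,1]  +wl: 
  step 5. node 1  ⊔preds=[-2,5]  new=[-4,6]  old=[-2,3]  +wl: 0,2
  step 6. node 0  ⊔preds=[-4,6]  new=[-2,6]  old=[0,5]  +wl: 1
  step 7. node 2  ⊔preds=[-4,6]  new=[-4,6]  old=[-2,3]  +wl: 
  step 8. node 1  ⊔preds=[-4,6]  new=[-6,6]  old=[-4,6]  +wl: 0,2
  step 9. node 0  ⊔preds=[-6,6]  new=[-4,6]  old=[-2,6]  +wl: 1
  step 10. node 2  ⊔preds=[-6,6]  new=[-6,6]  old=[-4,6]  +wl: 
  step 11. node 1  ⊔preds=[-6,6]  new=[-6,6]  stable

Least fixpoint reached:
  node 0: [-4,6]
  node 1: [-6,6]
  node 2: [-6,6]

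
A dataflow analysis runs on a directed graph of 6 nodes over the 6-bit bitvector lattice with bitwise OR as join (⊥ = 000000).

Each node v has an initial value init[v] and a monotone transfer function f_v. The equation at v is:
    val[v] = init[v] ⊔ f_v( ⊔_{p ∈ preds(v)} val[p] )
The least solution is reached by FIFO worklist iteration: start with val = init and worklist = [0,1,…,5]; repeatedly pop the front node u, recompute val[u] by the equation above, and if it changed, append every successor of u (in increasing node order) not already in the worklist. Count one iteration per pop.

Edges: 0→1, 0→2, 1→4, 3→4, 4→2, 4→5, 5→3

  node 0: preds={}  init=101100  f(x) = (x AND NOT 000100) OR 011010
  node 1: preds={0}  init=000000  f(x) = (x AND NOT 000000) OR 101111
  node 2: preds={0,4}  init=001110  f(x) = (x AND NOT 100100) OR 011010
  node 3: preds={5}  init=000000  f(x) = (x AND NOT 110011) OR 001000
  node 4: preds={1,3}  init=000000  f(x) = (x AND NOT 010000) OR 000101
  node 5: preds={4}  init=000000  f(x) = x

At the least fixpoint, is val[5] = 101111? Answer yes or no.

Trace (9 dequeues):
  [1] u=0 | in 000000 | out 111110 | prev 101100 | push {}
  [2] u=1 | in 111110 | out 111111 | prev 000000 | push {}
  [3] u=2 | in 111110 | out 011110 | prev 001110 | push {}
  [4] u=3 | in 000000 | out 001000 | prev 000000 | push {}
  [5] u=4 | in 111111 | out 101111 | prev 000000 | push {2}
  [6] u=5 | in 101111 | out 101111 | prev 000000 | push {3}
  [7] u=2 | in 111111 | out 011111 | prev 011110 | push {}
  [8] u=3 | in 101111 | out 001100 | prev 001000 | push {4}
  [9] u=4 | in 111111 | out 101111 | ==

Converged values:
  [0] 111110
  [1] 111111
  [2] 011111
  [3] 001100
  [4] 101111
  [5] 101111

yes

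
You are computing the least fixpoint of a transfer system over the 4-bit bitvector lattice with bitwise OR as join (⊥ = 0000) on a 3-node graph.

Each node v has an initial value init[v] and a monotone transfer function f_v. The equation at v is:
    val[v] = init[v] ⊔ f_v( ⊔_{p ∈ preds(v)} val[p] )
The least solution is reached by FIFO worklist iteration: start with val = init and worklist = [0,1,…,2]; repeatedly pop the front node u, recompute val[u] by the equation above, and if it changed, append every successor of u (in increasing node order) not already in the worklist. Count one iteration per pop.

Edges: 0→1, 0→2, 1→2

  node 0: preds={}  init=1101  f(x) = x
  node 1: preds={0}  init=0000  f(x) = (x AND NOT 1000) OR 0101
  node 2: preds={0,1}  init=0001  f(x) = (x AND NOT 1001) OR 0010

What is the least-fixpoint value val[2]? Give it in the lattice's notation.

0111

Worklist (3 pops):
  #1 pop 0: in=0000 → 1101 (no change)
  #2 pop 1: in=1101 → 0101 (was 0000); enqueue []
  #3 pop 2: in=1101 → 0111 (was 0001); enqueue []

Fixpoint:
  val[0] = 1101
  val[1] = 0101
  val[2] = 0111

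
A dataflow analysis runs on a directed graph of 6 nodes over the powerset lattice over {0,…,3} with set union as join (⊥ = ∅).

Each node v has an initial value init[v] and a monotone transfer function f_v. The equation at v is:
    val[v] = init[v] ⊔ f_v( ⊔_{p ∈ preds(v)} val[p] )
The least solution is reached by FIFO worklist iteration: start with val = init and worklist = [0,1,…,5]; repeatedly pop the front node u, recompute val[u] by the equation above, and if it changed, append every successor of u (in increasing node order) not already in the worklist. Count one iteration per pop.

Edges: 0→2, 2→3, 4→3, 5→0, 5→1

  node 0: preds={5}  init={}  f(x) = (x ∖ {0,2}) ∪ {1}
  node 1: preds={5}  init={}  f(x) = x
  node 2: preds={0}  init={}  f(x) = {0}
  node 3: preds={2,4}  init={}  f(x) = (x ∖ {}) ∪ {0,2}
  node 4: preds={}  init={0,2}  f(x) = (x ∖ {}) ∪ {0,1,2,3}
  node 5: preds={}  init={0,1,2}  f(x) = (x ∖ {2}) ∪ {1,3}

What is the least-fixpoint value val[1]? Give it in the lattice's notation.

Iteration log — 10 steps:
  step 1. node 0  ⊔preds={0,1,2}  new={1}  old={}  +wl: 
  step 2. node 1  ⊔preds={0,1,2}  new={0,1,2}  old={}  +wl: 
  step 3. node 2  ⊔preds={1}  new={0}  old={}  +wl: 
  step 4. node 3  ⊔preds={0,2}  new={0,2}  old={}  +wl: 
  step 5. node 4  ⊔preds={}  new={0,1,2,3}  old={0,2}  +wl: 3
  step 6. node 5  ⊔preds={}  new={0,1,2,3}  old={0,1,2}  +wl: 0,1
  step 7. node 3  ⊔preds={0,1,2,3}  new={0,1,2,3}  old={0,2}  +wl: 
  step 8. node 0  ⊔preds={0,1,2,3}  new={1,3}  old={1}  +wl: 2
  step 9. node 1  ⊔preds={0,1,2,3}  new={0,1,2,3}  old={0,1,2}  +wl: 
  step 10. node 2  ⊔preds={1,3}  new={0}  stable

Least fixpoint reached:
  node 0: {1,3}
  node 1: {0,1,2,3}
  node 2: {0}
  node 3: {0,1,2,3}
  node 4: {0,1,2,3}
  node 5: {0,1,2,3}

{0,1,2,3}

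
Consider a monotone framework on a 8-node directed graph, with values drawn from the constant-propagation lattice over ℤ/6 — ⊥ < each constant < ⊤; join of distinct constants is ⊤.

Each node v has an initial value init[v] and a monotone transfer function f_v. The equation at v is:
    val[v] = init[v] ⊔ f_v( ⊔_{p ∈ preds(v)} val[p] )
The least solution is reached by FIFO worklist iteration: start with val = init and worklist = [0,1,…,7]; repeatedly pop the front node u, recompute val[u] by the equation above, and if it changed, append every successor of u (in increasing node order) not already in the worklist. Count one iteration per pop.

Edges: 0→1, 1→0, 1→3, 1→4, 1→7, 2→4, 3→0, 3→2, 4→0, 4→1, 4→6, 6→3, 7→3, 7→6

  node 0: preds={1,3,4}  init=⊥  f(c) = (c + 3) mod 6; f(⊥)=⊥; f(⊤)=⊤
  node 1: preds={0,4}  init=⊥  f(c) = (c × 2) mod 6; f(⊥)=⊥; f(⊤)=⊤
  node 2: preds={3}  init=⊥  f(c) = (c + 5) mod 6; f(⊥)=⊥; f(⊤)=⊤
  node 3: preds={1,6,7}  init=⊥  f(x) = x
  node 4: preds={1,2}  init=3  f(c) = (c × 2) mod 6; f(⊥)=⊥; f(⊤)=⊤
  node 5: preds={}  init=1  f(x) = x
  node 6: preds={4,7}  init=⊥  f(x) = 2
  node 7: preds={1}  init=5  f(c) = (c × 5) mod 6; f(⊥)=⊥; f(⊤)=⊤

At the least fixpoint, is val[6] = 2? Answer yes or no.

Trace (14 dequeues):
  [1] u=0 | in 3 | out 0 | prev ⊥ | push {}
  [2] u=1 | in ⊤ | out ⊤ | prev ⊥ | push {0}
  [3] u=2 | in ⊥ | out ⊥ | ==
  [4] u=3 | in ⊤ | out ⊤ | prev ⊥ | push {2}
  [5] u=4 | in ⊤ | out ⊤ | prev 3 | push {1}
  [6] u=5 | in ⊥ | out 1 | ==
  [7] u=6 | in ⊤ | out 2 | prev ⊥ | push {3}
  [8] u=7 | in ⊤ | out ⊤ | prev 5 | push {6}
  [9] u=0 | in ⊤ | out ⊤ | prev 0 | push {}
  [10] u=2 | in ⊤ | out ⊤ | prev ⊥ | push {4}
  [11] u=1 | in ⊤ | out ⊤ | ==
  [12] u=3 | in ⊤ | out ⊤ | ==
  [13] u=6 | in ⊤ | out 2 | ==
  [14] u=4 | in ⊤ | out ⊤ | ==

Converged values:
  [0] ⊤
  [1] ⊤
  [2] ⊤
  [3] ⊤
  [4] ⊤
  [5] 1
  [6] 2
  [7] ⊤

yes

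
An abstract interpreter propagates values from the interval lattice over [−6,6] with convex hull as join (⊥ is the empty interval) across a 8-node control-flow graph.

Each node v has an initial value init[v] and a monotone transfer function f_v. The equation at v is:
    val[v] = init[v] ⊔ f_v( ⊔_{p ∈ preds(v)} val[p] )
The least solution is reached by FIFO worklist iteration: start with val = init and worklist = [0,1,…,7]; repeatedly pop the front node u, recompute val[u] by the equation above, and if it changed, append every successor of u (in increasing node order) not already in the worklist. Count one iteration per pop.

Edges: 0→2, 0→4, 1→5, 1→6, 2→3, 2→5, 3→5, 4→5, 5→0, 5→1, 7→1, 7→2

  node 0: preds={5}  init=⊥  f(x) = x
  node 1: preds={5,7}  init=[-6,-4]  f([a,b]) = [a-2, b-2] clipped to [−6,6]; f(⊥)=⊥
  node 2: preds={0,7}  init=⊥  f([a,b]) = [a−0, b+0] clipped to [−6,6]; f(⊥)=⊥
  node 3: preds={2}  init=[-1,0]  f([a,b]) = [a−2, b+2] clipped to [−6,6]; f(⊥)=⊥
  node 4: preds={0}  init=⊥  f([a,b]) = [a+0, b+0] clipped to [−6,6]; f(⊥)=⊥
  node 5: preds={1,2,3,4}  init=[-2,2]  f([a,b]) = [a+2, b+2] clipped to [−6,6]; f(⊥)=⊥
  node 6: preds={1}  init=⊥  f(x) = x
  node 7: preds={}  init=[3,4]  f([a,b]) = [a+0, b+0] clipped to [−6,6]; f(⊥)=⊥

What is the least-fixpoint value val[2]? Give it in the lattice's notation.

Iteration log — 16 steps:
  step 1. node 0  ⊔preds=[-2,2]  new=[-2,2]  old=⊥  +wl: 
  step 2. node 1  ⊔preds=[-2,4]  new=[-6,2]  old=[-6,-4]  +wl: 
  step 3. node 2  ⊔preds=[-2,4]  new=[-2,4]  old=⊥  +wl: 
  step 4. node 3  ⊔preds=[-2,4]  new=[-4,6]  old=[-1,0]  +wl: 
  step 5. node 4  ⊔preds=[-2,2]  new=[-2,2]  old=⊥  +wl: 
  step 6. node 5  ⊔preds=[-6,6]  new=[-4,6]  old=[-2,2]  +wl: 0,1
  step 7. node 6  ⊔preds=[-6,2]  new=[-6,2]  old=⊥  +wl: 
  step 8. node 7  ⊔preds=⊥  new=[3,4]  stable
  step 9. node 0  ⊔preds=[-4,6]  new=[-4,6]  old=[-2,2]  +wl: 2,4
  step 10. node 1  ⊔preds=[-4,6]  new=[-6,4]  old=[-6,2]  +wl: 5,6
  step 11. node 2  ⊔preds=[-4,6]  new=[-4,6]  old=[-2,4]  +wl: 3
  step 12. node 4  ⊔preds=[-4,6]  new=[-4,6]  old=[-2,2]  +wl: 
  step 13. node 5  ⊔preds=[-6,6]  new=[-4,6]  stable
  step 14. node 6  ⊔preds=[-6,4]  new=[-6,4]  old=[-6,2]  +wl: 
  step 15. node 3  ⊔preds=[-4,6]  new=[-6,6]  old=[-4,6]  +wl: 5
  step 16. node 5  ⊔preds=[-6,6]  new=[-4,6]  stable

Least fixpoint reached:
  node 0: [-4,6]
  node 1: [-6,4]
  node 2: [-4,6]
  node 3: [-6,6]
  node 4: [-4,6]
  node 5: [-4,6]
  node 6: [-6,4]
  node 7: [3,4]

[-4,6]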